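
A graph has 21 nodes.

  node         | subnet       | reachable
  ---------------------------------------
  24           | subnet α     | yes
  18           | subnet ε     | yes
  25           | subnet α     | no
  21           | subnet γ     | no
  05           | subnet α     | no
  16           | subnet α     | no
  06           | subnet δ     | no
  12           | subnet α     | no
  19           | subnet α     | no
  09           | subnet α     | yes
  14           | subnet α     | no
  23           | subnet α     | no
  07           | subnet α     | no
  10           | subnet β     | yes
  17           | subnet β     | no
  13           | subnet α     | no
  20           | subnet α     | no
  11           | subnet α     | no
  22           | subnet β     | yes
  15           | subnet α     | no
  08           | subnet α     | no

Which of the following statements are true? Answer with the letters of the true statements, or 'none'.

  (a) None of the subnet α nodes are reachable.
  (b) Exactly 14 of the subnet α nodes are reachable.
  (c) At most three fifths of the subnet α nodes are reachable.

|A| = 15, |A ∩ B| = 2, |A ∖ B| = 13.
(a) A ∩ B = ∅ (|A ∩ B| = 0): fails.
(b) |A ∩ B| = 14: fails.
(c) |A ∩ B| / |A| ≤ 3/5: holds.

(c)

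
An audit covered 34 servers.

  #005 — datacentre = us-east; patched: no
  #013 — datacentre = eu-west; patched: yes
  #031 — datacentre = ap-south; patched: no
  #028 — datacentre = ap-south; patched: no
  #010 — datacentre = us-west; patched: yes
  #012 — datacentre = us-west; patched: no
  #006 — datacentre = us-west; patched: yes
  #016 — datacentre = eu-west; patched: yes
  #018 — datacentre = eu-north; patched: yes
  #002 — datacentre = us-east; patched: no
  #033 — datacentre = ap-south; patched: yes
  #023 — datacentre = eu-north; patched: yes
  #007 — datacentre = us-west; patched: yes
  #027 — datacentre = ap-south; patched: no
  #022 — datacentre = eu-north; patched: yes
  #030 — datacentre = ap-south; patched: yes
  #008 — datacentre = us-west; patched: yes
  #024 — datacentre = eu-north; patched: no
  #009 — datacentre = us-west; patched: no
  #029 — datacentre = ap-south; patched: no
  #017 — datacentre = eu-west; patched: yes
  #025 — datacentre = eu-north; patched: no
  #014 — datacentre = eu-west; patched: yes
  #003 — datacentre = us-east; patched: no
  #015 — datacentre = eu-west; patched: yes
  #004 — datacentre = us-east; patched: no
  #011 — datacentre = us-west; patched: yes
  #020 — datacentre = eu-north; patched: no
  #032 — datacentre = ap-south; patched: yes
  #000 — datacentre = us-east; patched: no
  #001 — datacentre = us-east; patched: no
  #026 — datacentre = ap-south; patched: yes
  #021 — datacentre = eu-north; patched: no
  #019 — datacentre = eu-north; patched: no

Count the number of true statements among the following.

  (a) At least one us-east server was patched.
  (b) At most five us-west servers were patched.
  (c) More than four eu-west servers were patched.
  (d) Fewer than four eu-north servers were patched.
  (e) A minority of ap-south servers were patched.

(a) us-east: |A| = 6, |A ∩ B| = 0; needs A ∩ B ≠ ∅ (|A ∩ B| ≥ 1) — false.
(b) us-west: |A| = 7, |A ∩ B| = 5; needs |A ∩ B| ≤ 5 — true.
(c) eu-west: |A| = 5, |A ∩ B| = 5; needs |A ∩ B| > 4 — true.
(d) eu-north: |A| = 8, |A ∩ B| = 3; needs |A ∩ B| < 4 — true.
(e) ap-south: |A| = 8, |A ∩ B| = 4; needs |A ∩ B| < |A ∖ B| — false.

3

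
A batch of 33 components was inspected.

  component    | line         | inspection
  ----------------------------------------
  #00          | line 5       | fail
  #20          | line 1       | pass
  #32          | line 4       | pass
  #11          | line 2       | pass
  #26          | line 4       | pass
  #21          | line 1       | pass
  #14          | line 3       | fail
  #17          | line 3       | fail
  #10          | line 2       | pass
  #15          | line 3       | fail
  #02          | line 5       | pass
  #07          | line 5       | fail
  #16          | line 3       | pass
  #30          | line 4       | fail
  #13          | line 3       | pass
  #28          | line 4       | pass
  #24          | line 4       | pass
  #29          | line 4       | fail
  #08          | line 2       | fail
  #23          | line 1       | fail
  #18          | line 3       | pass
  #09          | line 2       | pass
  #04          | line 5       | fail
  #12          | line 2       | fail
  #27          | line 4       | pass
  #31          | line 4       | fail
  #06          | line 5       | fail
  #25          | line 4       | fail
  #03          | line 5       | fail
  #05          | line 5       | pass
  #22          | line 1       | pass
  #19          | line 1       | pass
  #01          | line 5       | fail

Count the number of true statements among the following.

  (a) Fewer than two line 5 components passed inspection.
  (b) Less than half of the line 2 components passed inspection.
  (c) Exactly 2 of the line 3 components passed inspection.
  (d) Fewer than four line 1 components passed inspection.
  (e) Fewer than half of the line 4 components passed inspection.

0

(a) line 5: |A| = 8, |A ∩ B| = 2; needs |A ∩ B| < 2 — false.
(b) line 2: |A| = 5, |A ∩ B| = 3; needs |A ∩ B| < |A ∖ B| — false.
(c) line 3: |A| = 6, |A ∩ B| = 3; needs |A ∩ B| = 2 — false.
(d) line 1: |A| = 5, |A ∩ B| = 4; needs |A ∩ B| < 4 — false.
(e) line 4: |A| = 9, |A ∩ B| = 5; needs |A ∩ B| < |A ∖ B| — false.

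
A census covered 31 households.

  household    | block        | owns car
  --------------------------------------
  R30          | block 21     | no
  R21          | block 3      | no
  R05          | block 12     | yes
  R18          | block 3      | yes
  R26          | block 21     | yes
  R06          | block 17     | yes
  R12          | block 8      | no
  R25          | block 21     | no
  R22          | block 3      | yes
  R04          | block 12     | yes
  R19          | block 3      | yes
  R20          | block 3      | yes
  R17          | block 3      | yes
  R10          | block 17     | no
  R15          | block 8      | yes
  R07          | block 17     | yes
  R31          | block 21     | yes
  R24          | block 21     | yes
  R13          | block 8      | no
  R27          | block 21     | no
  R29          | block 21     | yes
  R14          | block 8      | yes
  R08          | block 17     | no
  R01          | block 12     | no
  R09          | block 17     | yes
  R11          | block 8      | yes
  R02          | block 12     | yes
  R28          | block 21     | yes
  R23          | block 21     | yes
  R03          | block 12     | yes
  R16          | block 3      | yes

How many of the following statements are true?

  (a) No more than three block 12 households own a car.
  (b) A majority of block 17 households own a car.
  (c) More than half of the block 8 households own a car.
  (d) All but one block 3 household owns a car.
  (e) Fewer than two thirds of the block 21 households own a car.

3

(a) block 12: |A| = 5, |A ∩ B| = 4; needs |A ∩ B| ≤ 3 — false.
(b) block 17: |A| = 5, |A ∩ B| = 3; needs |A ∩ B| > |A ∖ B| — true.
(c) block 8: |A| = 5, |A ∩ B| = 3; needs |A ∩ B| > |A ∖ B| — true.
(d) block 3: |A| = 7, |A ∩ B| = 6; needs |A ∖ B| = 1 — true.
(e) block 21: |A| = 9, |A ∩ B| = 6; needs |A ∩ B| / |A| < 2/3 — false.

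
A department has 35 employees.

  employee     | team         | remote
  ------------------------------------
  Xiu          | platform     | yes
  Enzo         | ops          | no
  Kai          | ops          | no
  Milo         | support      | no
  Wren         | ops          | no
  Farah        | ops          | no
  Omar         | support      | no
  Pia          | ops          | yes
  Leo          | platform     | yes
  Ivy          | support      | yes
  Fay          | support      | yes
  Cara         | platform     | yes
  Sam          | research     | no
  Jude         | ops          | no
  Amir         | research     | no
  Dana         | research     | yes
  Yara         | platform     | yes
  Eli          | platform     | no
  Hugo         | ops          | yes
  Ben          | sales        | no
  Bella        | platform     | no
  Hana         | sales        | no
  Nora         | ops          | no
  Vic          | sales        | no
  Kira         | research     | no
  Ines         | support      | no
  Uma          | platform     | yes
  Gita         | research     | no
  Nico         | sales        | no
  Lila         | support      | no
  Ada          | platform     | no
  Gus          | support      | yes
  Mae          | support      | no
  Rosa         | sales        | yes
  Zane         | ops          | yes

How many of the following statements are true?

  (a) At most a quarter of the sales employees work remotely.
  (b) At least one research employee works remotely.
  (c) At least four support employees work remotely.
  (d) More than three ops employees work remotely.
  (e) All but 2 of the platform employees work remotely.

(a) sales: |A| = 5, |A ∩ B| = 1; needs |A ∩ B| / |A| ≤ 1/4 — true.
(b) research: |A| = 5, |A ∩ B| = 1; needs A ∩ B ≠ ∅ (|A ∩ B| ≥ 1) — true.
(c) support: |A| = 8, |A ∩ B| = 3; needs |A ∩ B| ≥ 4 — false.
(d) ops: |A| = 9, |A ∩ B| = 3; needs |A ∩ B| > 3 — false.
(e) platform: |A| = 8, |A ∩ B| = 5; needs |A ∖ B| = 2 — false.

2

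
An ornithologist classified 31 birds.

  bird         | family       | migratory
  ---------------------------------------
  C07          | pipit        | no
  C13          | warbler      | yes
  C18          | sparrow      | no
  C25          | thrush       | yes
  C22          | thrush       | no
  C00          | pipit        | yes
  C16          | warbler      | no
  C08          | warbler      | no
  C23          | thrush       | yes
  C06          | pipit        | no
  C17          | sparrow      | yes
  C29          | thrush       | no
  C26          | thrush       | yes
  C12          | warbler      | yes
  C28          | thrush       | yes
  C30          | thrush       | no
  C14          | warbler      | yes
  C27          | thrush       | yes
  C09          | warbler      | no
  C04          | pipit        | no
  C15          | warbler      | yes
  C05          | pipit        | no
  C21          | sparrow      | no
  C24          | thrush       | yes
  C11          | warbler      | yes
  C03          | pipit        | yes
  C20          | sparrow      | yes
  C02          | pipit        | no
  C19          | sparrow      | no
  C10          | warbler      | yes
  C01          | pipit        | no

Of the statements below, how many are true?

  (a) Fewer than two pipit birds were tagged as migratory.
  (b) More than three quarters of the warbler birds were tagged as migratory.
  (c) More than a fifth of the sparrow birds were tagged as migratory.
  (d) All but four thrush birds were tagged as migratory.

(a) pipit: |A| = 8, |A ∩ B| = 2; needs |A ∩ B| < 2 — false.
(b) warbler: |A| = 9, |A ∩ B| = 6; needs |A ∩ B| / |A| > 3/4 — false.
(c) sparrow: |A| = 5, |A ∩ B| = 2; needs |A ∩ B| / |A| > 1/5 — true.
(d) thrush: |A| = 9, |A ∩ B| = 6; needs |A ∖ B| = 4 — false.

1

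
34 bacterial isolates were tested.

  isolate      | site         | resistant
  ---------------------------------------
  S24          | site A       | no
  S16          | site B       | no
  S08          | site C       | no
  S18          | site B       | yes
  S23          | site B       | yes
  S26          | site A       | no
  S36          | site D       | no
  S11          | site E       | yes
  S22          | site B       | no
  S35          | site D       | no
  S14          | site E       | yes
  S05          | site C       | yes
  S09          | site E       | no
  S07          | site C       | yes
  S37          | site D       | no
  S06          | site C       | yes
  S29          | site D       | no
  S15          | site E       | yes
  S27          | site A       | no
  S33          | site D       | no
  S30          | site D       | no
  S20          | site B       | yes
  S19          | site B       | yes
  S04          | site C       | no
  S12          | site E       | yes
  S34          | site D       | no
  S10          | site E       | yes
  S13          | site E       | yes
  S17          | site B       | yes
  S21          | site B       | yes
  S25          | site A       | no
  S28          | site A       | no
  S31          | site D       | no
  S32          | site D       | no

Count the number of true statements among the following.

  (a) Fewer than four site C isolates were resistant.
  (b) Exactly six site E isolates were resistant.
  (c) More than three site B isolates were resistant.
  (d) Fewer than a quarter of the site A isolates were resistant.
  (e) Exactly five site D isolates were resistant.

(a) site C: |A| = 5, |A ∩ B| = 3; needs |A ∩ B| < 4 — true.
(b) site E: |A| = 7, |A ∩ B| = 6; needs |A ∩ B| = 6 — true.
(c) site B: |A| = 8, |A ∩ B| = 6; needs |A ∩ B| > 3 — true.
(d) site A: |A| = 5, |A ∩ B| = 0; needs |A ∩ B| / |A| < 1/4 — true.
(e) site D: |A| = 9, |A ∩ B| = 0; needs |A ∩ B| = 5 — false.

4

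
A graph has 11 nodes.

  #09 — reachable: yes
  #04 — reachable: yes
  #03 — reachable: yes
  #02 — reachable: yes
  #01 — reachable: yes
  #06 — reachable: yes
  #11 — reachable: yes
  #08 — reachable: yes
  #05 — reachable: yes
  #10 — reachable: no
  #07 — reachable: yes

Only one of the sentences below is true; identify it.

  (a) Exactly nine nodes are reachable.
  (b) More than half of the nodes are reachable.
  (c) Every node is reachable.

(b)

|A| = 11, |A ∩ B| = 10, |A ∖ B| = 1.
(a) requires |A ∩ B| = 9: false.
(b) requires |A ∩ B| > |A ∖ B|: true.
(c) requires A ⊆ B, i.e. every element of A is in B (|A ∖ B| = 0): false.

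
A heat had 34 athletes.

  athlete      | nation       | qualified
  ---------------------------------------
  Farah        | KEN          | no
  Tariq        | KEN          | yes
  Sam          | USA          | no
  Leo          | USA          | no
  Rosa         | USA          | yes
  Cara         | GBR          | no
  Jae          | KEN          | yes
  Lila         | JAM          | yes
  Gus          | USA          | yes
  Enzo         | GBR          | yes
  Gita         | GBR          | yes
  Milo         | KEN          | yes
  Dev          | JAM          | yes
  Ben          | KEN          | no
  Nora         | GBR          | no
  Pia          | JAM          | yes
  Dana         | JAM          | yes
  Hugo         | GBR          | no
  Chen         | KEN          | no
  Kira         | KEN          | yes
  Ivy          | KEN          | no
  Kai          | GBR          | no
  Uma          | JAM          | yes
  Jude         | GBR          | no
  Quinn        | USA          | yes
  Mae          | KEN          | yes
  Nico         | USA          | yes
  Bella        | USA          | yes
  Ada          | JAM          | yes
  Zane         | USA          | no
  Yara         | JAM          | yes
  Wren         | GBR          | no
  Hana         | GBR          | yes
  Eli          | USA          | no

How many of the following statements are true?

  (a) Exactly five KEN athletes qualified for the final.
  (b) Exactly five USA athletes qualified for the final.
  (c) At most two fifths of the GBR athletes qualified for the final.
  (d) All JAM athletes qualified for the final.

4

(a) KEN: |A| = 9, |A ∩ B| = 5; needs |A ∩ B| = 5 — true.
(b) USA: |A| = 9, |A ∩ B| = 5; needs |A ∩ B| = 5 — true.
(c) GBR: |A| = 9, |A ∩ B| = 3; needs |A ∩ B| / |A| ≤ 2/5 — true.
(d) JAM: |A| = 7, |A ∩ B| = 7; needs A ⊆ B, i.e. every element of A is in B (|A ∖ B| = 0) — true.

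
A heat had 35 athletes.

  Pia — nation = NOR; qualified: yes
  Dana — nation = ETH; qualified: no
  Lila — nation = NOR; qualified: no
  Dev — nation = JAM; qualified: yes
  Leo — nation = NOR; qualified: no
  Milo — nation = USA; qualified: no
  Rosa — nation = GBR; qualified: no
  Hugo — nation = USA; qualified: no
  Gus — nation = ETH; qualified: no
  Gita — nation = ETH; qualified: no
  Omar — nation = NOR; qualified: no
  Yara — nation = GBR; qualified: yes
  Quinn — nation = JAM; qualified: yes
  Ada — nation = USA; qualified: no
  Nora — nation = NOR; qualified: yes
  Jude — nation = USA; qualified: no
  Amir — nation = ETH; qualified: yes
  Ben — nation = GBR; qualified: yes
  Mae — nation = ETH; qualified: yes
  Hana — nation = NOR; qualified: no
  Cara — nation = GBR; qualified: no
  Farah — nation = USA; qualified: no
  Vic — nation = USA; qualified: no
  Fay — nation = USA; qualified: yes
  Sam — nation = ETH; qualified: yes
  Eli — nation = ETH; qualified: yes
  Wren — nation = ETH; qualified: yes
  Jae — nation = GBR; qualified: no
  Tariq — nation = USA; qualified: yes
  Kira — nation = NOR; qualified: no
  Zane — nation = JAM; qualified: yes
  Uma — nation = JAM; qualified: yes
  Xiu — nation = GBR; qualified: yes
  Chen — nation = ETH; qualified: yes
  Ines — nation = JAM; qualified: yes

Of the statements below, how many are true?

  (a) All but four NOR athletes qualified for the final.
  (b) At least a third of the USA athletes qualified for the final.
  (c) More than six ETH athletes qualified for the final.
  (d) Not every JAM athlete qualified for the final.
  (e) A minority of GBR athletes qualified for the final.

(a) NOR: |A| = 7, |A ∩ B| = 2; needs |A ∖ B| = 4 — false.
(b) USA: |A| = 8, |A ∩ B| = 2; needs |A ∩ B| / |A| ≥ 1/3 — false.
(c) ETH: |A| = 9, |A ∩ B| = 6; needs |A ∩ B| > 6 — false.
(d) JAM: |A| = 5, |A ∩ B| = 5; needs A ⊄ B (|A ∖ B| ≥ 1) — false.
(e) GBR: |A| = 6, |A ∩ B| = 3; needs |A ∩ B| < |A ∖ B| — false.

0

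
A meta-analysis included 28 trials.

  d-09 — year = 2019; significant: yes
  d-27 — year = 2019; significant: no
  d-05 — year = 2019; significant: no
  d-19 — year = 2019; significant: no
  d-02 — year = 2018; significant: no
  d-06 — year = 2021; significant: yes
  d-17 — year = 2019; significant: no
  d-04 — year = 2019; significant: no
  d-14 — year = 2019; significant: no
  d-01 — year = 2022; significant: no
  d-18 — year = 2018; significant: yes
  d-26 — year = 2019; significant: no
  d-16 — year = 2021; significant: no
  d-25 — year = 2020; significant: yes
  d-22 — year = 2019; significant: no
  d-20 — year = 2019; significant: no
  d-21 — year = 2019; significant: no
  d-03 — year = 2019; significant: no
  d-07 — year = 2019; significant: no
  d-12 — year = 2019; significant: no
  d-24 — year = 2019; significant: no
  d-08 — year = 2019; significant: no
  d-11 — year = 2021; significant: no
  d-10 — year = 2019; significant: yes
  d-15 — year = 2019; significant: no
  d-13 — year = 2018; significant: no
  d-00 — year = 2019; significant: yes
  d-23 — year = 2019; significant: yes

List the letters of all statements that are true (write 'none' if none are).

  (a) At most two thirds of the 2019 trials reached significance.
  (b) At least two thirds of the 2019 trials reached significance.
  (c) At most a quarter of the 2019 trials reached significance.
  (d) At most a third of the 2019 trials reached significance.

|A| = 20, |A ∩ B| = 4, |A ∖ B| = 16.
(a) |A ∩ B| / |A| ≤ 2/3: holds.
(b) |A ∩ B| / |A| ≥ 2/3: fails.
(c) |A ∩ B| / |A| ≤ 1/4: holds.
(d) |A ∩ B| / |A| ≤ 1/3: holds.

(a), (c), (d)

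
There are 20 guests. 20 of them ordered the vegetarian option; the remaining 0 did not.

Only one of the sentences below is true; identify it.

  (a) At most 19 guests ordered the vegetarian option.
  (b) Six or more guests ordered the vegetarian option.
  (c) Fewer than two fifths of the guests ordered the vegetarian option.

|A| = 20, |A ∩ B| = 20, |A ∖ B| = 0.
(a) requires |A ∩ B| ≤ 19: false.
(b) requires |A ∩ B| ≥ 6: true.
(c) requires |A ∩ B| / |A| < 2/5: false.

(b)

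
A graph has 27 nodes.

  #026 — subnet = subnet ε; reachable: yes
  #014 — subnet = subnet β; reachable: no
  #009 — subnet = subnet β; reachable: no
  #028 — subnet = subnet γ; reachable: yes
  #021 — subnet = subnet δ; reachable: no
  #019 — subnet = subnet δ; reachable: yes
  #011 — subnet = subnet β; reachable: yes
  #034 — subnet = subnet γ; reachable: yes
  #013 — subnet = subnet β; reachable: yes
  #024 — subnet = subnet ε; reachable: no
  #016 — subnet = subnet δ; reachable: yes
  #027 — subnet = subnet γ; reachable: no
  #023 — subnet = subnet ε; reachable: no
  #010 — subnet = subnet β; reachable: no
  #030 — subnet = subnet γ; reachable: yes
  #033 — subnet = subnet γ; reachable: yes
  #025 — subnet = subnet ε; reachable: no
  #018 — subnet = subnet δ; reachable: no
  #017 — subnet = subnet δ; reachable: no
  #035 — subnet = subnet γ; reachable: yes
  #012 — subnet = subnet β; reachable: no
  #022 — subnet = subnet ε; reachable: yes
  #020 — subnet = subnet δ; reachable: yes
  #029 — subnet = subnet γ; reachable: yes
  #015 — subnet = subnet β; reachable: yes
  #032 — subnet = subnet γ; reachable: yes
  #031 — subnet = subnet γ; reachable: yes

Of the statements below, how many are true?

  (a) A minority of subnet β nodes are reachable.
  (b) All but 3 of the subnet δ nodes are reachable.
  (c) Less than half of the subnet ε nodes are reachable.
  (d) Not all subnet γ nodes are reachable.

(a) subnet β: |A| = 7, |A ∩ B| = 3; needs |A ∩ B| < |A ∖ B| — true.
(b) subnet δ: |A| = 6, |A ∩ B| = 3; needs |A ∖ B| = 3 — true.
(c) subnet ε: |A| = 5, |A ∩ B| = 2; needs |A ∩ B| < |A ∖ B| — true.
(d) subnet γ: |A| = 9, |A ∩ B| = 8; needs A ⊄ B (|A ∖ B| ≥ 1) — true.

4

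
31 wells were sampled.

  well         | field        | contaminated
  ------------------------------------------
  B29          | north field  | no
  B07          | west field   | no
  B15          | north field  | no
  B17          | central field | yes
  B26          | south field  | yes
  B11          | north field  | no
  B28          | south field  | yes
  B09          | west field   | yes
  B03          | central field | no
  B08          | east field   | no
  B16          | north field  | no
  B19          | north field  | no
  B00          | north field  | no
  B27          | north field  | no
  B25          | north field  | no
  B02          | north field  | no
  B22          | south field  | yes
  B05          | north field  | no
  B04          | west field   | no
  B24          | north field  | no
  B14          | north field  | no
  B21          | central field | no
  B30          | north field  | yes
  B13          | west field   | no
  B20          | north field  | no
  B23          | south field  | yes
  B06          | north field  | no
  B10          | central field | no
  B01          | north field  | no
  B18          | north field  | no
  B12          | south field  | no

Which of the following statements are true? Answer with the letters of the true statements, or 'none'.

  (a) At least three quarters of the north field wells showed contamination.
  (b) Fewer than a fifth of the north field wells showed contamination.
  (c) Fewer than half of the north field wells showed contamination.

|A| = 17, |A ∩ B| = 1, |A ∖ B| = 16.
(a) |A ∩ B| / |A| ≥ 3/4: fails.
(b) |A ∩ B| / |A| < 1/5: holds.
(c) |A ∩ B| < |A ∖ B|: holds.

(b), (c)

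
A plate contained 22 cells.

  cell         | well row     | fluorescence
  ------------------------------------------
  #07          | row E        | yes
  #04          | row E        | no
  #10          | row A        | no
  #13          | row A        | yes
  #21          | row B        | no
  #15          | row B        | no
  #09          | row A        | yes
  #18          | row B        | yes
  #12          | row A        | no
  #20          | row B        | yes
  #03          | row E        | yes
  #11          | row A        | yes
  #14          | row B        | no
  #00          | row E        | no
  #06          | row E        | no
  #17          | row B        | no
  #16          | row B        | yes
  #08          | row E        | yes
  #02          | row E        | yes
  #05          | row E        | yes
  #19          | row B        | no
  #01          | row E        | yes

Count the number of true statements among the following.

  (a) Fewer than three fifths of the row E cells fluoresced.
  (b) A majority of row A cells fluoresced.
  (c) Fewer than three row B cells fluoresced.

(a) row E: |A| = 9, |A ∩ B| = 6; needs |A ∩ B| / |A| < 3/5 — false.
(b) row A: |A| = 5, |A ∩ B| = 3; needs |A ∩ B| > |A ∖ B| — true.
(c) row B: |A| = 8, |A ∩ B| = 3; needs |A ∩ B| < 3 — false.

1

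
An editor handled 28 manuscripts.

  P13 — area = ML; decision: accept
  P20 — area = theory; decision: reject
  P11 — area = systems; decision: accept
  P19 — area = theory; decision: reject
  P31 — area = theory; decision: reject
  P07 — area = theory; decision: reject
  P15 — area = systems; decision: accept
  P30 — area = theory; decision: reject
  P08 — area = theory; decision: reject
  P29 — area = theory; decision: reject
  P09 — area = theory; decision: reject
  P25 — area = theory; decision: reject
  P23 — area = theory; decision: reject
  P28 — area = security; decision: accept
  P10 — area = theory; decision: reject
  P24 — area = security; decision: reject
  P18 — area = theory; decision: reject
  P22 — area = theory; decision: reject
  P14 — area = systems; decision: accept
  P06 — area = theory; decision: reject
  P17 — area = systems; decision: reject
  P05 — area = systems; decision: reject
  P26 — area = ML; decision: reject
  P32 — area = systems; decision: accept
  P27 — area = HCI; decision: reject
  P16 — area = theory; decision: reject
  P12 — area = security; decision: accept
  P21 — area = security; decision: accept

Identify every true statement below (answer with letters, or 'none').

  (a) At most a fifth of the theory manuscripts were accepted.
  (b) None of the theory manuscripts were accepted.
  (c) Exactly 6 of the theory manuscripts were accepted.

(a), (b)

|A| = 15, |A ∩ B| = 0, |A ∖ B| = 15.
(a) |A ∩ B| / |A| ≤ 1/5: holds.
(b) A ∩ B = ∅ (|A ∩ B| = 0): holds.
(c) |A ∩ B| = 6: fails.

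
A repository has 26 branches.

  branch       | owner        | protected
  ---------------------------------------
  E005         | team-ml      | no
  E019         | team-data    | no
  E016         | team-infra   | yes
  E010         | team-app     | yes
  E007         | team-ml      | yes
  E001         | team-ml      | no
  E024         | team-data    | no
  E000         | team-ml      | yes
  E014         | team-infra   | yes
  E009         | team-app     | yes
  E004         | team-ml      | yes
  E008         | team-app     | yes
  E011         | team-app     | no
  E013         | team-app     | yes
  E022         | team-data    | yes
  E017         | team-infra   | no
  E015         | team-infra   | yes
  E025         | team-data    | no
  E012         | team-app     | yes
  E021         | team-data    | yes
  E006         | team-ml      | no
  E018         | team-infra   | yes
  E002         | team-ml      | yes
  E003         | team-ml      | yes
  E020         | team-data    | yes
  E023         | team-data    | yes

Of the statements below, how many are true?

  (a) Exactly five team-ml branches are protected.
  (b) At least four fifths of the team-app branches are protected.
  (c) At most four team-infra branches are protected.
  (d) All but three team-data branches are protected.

4

(a) team-ml: |A| = 8, |A ∩ B| = 5; needs |A ∩ B| = 5 — true.
(b) team-app: |A| = 6, |A ∩ B| = 5; needs |A ∩ B| / |A| ≥ 4/5 — true.
(c) team-infra: |A| = 5, |A ∩ B| = 4; needs |A ∩ B| ≤ 4 — true.
(d) team-data: |A| = 7, |A ∩ B| = 4; needs |A ∖ B| = 3 — true.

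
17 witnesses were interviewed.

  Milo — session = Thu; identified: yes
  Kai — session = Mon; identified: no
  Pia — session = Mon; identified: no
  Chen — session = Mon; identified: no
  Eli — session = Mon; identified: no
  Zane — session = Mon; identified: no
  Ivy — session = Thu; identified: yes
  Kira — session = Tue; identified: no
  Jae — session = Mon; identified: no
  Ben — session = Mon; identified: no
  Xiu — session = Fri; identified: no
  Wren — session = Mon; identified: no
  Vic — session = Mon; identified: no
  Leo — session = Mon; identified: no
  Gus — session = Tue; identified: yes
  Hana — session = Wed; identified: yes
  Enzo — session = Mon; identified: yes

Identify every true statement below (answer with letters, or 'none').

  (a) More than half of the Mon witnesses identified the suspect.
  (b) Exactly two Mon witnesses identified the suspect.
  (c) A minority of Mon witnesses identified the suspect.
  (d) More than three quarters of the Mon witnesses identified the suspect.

|A| = 11, |A ∩ B| = 1, |A ∖ B| = 10.
(a) |A ∩ B| > |A ∖ B|: fails.
(b) |A ∩ B| = 2: fails.
(c) |A ∩ B| < |A ∖ B|: holds.
(d) |A ∩ B| / |A| > 3/4: fails.

(c)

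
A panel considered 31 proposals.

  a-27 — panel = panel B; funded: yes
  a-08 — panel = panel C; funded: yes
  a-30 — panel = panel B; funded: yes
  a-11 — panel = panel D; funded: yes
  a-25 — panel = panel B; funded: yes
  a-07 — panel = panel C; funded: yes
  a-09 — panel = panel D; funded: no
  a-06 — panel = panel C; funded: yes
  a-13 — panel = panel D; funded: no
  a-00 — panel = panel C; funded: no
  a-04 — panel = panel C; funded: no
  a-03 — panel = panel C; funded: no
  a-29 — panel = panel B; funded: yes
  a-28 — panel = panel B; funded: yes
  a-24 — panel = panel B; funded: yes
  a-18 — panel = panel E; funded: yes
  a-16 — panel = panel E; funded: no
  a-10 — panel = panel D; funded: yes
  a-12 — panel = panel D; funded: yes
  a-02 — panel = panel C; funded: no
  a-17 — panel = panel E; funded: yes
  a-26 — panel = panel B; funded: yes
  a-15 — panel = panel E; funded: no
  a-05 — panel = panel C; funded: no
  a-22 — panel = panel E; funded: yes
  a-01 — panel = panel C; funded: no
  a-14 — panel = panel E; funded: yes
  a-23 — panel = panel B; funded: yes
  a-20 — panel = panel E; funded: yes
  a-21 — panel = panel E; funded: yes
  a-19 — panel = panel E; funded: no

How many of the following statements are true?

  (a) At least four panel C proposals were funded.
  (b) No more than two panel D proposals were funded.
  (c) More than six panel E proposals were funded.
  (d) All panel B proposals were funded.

(a) panel C: |A| = 9, |A ∩ B| = 3; needs |A ∩ B| ≥ 4 — false.
(b) panel D: |A| = 5, |A ∩ B| = 3; needs |A ∩ B| ≤ 2 — false.
(c) panel E: |A| = 9, |A ∩ B| = 6; needs |A ∩ B| > 6 — false.
(d) panel B: |A| = 8, |A ∩ B| = 8; needs A ⊆ B, i.e. every element of A is in B (|A ∖ B| = 0) — true.

1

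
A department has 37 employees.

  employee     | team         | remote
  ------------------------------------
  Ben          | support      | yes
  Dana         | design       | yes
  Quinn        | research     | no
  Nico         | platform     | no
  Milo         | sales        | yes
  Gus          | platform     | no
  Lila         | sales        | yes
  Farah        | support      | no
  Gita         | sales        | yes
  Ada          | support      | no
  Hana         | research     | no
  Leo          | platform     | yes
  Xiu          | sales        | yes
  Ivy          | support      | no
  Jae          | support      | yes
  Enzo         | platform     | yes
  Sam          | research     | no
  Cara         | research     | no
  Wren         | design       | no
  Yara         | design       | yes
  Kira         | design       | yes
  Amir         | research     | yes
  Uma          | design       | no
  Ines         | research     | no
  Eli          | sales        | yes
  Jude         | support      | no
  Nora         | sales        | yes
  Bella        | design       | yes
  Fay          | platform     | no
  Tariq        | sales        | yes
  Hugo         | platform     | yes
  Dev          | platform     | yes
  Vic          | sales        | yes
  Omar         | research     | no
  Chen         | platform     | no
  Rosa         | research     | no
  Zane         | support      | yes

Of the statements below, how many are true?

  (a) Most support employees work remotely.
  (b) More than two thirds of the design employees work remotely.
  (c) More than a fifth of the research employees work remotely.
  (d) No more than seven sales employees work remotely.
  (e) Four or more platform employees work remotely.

(a) support: |A| = 7, |A ∩ B| = 3; needs |A ∩ B| > |A ∖ B| — false.
(b) design: |A| = 6, |A ∩ B| = 4; needs |A ∩ B| / |A| > 2/3 — false.
(c) research: |A| = 8, |A ∩ B| = 1; needs |A ∩ B| / |A| > 1/5 — false.
(d) sales: |A| = 8, |A ∩ B| = 8; needs |A ∩ B| ≤ 7 — false.
(e) platform: |A| = 8, |A ∩ B| = 4; needs |A ∩ B| ≥ 4 — true.

1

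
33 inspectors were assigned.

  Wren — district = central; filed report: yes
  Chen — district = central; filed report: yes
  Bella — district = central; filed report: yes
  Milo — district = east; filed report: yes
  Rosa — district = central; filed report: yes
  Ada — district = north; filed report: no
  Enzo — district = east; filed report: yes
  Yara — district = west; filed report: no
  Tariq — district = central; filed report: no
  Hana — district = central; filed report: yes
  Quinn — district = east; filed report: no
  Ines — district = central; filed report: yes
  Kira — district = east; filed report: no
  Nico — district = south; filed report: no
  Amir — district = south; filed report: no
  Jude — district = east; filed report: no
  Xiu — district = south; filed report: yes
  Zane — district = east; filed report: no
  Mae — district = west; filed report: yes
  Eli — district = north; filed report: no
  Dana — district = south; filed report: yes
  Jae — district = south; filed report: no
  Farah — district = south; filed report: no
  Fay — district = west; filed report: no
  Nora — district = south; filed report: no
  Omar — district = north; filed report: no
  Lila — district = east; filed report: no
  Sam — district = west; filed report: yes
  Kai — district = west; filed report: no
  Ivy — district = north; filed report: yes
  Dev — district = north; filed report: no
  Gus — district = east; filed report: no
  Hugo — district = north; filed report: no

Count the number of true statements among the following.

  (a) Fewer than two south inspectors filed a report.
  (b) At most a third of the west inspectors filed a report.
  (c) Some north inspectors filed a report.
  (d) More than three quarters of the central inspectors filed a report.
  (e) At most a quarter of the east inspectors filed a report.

3

(a) south: |A| = 7, |A ∩ B| = 2; needs |A ∩ B| < 2 — false.
(b) west: |A| = 5, |A ∩ B| = 2; needs |A ∩ B| / |A| ≤ 1/3 — false.
(c) north: |A| = 6, |A ∩ B| = 1; needs A ∩ B ≠ ∅ (|A ∩ B| ≥ 1) — true.
(d) central: |A| = 7, |A ∩ B| = 6; needs |A ∩ B| / |A| > 3/4 — true.
(e) east: |A| = 8, |A ∩ B| = 2; needs |A ∩ B| / |A| ≤ 1/4 — true.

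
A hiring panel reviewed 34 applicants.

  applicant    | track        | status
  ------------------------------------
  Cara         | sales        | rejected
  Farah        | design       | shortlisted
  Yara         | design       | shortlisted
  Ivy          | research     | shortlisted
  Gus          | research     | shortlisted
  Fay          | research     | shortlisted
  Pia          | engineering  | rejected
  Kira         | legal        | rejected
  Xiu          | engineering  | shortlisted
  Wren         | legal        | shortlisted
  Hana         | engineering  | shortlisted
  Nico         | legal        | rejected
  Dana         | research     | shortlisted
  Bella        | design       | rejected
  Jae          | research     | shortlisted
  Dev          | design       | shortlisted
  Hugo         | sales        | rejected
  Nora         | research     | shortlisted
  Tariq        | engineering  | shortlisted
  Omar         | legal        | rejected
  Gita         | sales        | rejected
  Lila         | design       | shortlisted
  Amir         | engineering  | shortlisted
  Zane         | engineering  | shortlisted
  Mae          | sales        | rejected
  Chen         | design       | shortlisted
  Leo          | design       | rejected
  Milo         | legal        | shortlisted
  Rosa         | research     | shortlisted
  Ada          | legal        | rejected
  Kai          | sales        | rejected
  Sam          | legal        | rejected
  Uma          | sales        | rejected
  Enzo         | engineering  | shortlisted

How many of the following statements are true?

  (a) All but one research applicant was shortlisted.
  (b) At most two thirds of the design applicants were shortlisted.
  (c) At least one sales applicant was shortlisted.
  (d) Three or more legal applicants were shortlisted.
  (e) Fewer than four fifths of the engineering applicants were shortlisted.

0

(a) research: |A| = 7, |A ∩ B| = 7; needs |A ∖ B| = 1 — false.
(b) design: |A| = 7, |A ∩ B| = 5; needs |A ∩ B| / |A| ≤ 2/3 — false.
(c) sales: |A| = 6, |A ∩ B| = 0; needs A ∩ B ≠ ∅ (|A ∩ B| ≥ 1) — false.
(d) legal: |A| = 7, |A ∩ B| = 2; needs |A ∩ B| ≥ 3 — false.
(e) engineering: |A| = 7, |A ∩ B| = 6; needs |A ∩ B| / |A| < 4/5 — false.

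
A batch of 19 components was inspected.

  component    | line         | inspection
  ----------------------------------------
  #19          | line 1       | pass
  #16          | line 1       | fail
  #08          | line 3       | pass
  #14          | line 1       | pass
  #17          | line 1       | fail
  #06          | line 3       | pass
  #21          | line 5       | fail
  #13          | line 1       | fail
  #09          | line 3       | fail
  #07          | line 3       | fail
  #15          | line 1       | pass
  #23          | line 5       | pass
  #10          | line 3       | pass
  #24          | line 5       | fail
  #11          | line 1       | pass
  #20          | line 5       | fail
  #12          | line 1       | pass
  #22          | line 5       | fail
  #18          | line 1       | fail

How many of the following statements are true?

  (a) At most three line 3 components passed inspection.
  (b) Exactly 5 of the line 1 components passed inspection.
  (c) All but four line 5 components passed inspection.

3

(a) line 3: |A| = 5, |A ∩ B| = 3; needs |A ∩ B| ≤ 3 — true.
(b) line 1: |A| = 9, |A ∩ B| = 5; needs |A ∩ B| = 5 — true.
(c) line 5: |A| = 5, |A ∩ B| = 1; needs |A ∖ B| = 4 — true.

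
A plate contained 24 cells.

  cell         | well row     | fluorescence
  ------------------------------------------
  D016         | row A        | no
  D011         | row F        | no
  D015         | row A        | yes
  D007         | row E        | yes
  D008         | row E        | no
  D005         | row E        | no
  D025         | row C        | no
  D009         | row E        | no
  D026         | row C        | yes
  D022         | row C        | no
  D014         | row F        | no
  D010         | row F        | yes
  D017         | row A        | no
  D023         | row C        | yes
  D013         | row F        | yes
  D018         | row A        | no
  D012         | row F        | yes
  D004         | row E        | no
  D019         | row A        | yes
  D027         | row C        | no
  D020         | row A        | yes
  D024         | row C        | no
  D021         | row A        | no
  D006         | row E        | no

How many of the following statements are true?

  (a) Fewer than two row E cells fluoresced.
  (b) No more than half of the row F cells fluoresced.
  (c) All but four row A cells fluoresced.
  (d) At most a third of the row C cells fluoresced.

(a) row E: |A| = 6, |A ∩ B| = 1; needs |A ∩ B| < 2 — true.
(b) row F: |A| = 5, |A ∩ B| = 3; needs |A ∩ B| ≤ |A ∖ B| — false.
(c) row A: |A| = 7, |A ∩ B| = 3; needs |A ∖ B| = 4 — true.
(d) row C: |A| = 6, |A ∩ B| = 2; needs |A ∩ B| / |A| ≤ 1/3 — true.

3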